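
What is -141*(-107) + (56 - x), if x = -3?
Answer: 15146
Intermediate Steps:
-141*(-107) + (56 - x) = -141*(-107) + (56 - 1*(-3)) = 15087 + (56 + 3) = 15087 + 59 = 15146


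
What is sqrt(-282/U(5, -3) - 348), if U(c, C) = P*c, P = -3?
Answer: I*sqrt(8230)/5 ≈ 18.144*I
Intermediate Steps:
U(c, C) = -3*c
sqrt(-282/U(5, -3) - 348) = sqrt(-282/((-3*5)) - 348) = sqrt(-282/(-15) - 348) = sqrt(-282*(-1/15) - 348) = sqrt(94/5 - 348) = sqrt(-1646/5) = I*sqrt(8230)/5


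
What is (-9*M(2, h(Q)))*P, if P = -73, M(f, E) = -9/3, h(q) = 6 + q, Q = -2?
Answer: -1971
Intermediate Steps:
M(f, E) = -3 (M(f, E) = -9*⅓ = -3)
(-9*M(2, h(Q)))*P = -9*(-3)*(-73) = 27*(-73) = -1971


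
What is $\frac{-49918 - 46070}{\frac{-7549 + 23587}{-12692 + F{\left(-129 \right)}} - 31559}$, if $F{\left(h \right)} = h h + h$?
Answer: $\frac{183337080}{60269671} \approx 3.0419$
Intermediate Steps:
$F{\left(h \right)} = h + h^{2}$ ($F{\left(h \right)} = h^{2} + h = h + h^{2}$)
$\frac{-49918 - 46070}{\frac{-7549 + 23587}{-12692 + F{\left(-129 \right)}} - 31559} = \frac{-49918 - 46070}{\frac{-7549 + 23587}{-12692 - 129 \left(1 - 129\right)} - 31559} = - \frac{95988}{\frac{16038}{-12692 - -16512} - 31559} = - \frac{95988}{\frac{16038}{-12692 + 16512} - 31559} = - \frac{95988}{\frac{16038}{3820} - 31559} = - \frac{95988}{16038 \cdot \frac{1}{3820} - 31559} = - \frac{95988}{\frac{8019}{1910} - 31559} = - \frac{95988}{- \frac{60269671}{1910}} = \left(-95988\right) \left(- \frac{1910}{60269671}\right) = \frac{183337080}{60269671}$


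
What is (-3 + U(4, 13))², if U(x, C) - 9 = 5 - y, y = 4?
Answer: 49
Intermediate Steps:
U(x, C) = 10 (U(x, C) = 9 + (5 - 1*4) = 9 + (5 - 4) = 9 + 1 = 10)
(-3 + U(4, 13))² = (-3 + 10)² = 7² = 49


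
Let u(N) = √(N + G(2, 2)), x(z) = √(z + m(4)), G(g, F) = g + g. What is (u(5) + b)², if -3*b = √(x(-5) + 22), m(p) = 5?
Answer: (9 - √22)²/9 ≈ 2.0636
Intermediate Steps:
G(g, F) = 2*g
x(z) = √(5 + z) (x(z) = √(z + 5) = √(5 + z))
u(N) = √(4 + N) (u(N) = √(N + 2*2) = √(N + 4) = √(4 + N))
b = -√22/3 (b = -√(√(5 - 5) + 22)/3 = -√(√0 + 22)/3 = -√(0 + 22)/3 = -√22/3 ≈ -1.5635)
(u(5) + b)² = (√(4 + 5) - √22/3)² = (√9 - √22/3)² = (3 - √22/3)²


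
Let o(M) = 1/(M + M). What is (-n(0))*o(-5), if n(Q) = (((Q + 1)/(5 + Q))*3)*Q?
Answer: 0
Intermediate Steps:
o(M) = 1/(2*M)
n(Q) = 3*Q*(1 + Q)/(5 + Q) (n(Q) = (((1 + Q)/(5 + Q))*3)*Q = (3*(1 + Q)/(5 + Q))*Q = 3*Q*(1 + Q)/(5 + Q))
(-n(0))*o(-5) = (-3*0*(1 + 0)/(5 + 0))*((½)/(-5)) = (-3*0/5)*((½)*(-⅕)) = -3*0/5*(-⅒) = -1*0*(-⅒) = 0*(-⅒) = 0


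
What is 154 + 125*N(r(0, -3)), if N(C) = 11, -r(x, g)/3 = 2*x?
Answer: 1529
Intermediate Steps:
r(x, g) = -6*x
154 + 125*N(r(0, -3)) = 154 + 125*11 = 154 + 1375 = 1529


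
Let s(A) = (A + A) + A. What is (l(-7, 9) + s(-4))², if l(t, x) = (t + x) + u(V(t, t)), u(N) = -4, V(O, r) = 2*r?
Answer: 196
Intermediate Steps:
s(A) = 3*A (s(A) = 2*A + A = 3*A)
l(t, x) = -4 + t + x (l(t, x) = (t + x) - 4 = -4 + t + x)
(l(-7, 9) + s(-4))² = ((-4 - 7 + 9) + 3*(-4))² = (-2 - 12)² = (-14)² = 196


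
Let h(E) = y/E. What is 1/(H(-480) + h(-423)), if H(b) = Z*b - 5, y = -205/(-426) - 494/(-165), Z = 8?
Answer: -1101210/4234161497 ≈ -0.00026008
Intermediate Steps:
y = 27141/7810 (y = -205*(-1/426) - 494*(-1/165) = 205/426 + 494/165 = 27141/7810 ≈ 3.4752)
h(E) = 27141/(7810*E)
H(b) = -5 + 8*b (H(b) = 8*b - 5 = -5 + 8*b)
1/(H(-480) + h(-423)) = 1/((-5 + 8*(-480)) + (27141/7810)/(-423)) = 1/((-5 - 3840) + (27141/7810)*(-1/423)) = 1/(-3845 - 9047/1101210) = 1/(-4234161497/1101210) = -1101210/4234161497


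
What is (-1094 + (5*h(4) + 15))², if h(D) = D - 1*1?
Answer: 1132096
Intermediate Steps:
h(D) = -1 + D (h(D) = D - 1 = -1 + D)
(-1094 + (5*h(4) + 15))² = (-1094 + (5*(-1 + 4) + 15))² = (-1094 + (5*3 + 15))² = (-1094 + (15 + 15))² = (-1094 + 30)² = (-1064)² = 1132096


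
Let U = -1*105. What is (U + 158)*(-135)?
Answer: -7155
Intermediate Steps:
U = -105
(U + 158)*(-135) = (-105 + 158)*(-135) = 53*(-135) = -7155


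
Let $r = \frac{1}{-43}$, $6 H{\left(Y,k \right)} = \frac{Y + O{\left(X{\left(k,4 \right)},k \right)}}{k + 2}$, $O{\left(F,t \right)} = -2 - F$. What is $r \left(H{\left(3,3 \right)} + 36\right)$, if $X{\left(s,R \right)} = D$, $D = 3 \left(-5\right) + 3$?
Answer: $- \frac{1093}{1290} \approx -0.84729$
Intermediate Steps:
$D = -12$ ($D = -15 + 3 = -12$)
$X{\left(s,R \right)} = -12$
$H{\left(Y,k \right)} = \frac{10 + Y}{6 \left(2 + k\right)}$ ($H{\left(Y,k \right)} = \frac{\left(Y - -10\right) \frac{1}{k + 2}}{6} = \frac{\left(Y + \left(-2 + 12\right)\right) \frac{1}{2 + k}}{6} = \frac{\left(Y + 10\right) \frac{1}{2 + k}}{6} = \frac{\left(10 + Y\right) \frac{1}{2 + k}}{6} = \frac{\frac{1}{2 + k} \left(10 + Y\right)}{6} = \frac{10 + Y}{6 \left(2 + k\right)}$)
$r = - \frac{1}{43} \approx -0.023256$
$r \left(H{\left(3,3 \right)} + 36\right) = - \frac{\frac{10 + 3}{6 \left(2 + 3\right)} + 36}{43} = - \frac{\frac{1}{6} \cdot \frac{1}{5} \cdot 13 + 36}{43} = - \frac{\frac{13}{30} + 36}{43} = \left(- \frac{1}{43}\right) \frac{1093}{30} = - \frac{1093}{1290}$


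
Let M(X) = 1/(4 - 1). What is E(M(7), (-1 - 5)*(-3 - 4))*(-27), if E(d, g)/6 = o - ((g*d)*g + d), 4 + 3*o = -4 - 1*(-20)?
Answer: 94662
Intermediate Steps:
M(X) = ⅓ (M(X) = 1/3 = ⅓)
o = 4 (o = -4/3 + (-4 - 1*(-20))/3 = -4/3 + (-4 + 20)/3 = -4/3 + (⅓)*16 = -4/3 + 16/3 = 4)
E(d, g) = 24 - 6*d - 6*d*g² (E(d, g) = 6*(4 - ((g*d)*g + d)) = 6*(4 - ((d*g)*g + d)) = 6*(4 - (d*g² + d)) = 6*(4 - (d + d*g²)) = 6*(4 + (-d - d*g²)) = 6*(4 - d - d*g²) = 24 - 6*d - 6*d*g²)
E(M(7), (-1 - 5)*(-3 - 4))*(-27) = (24 - 6*⅓ - 6*⅓*((-1 - 5)*(-3 - 4))²)*(-27) = (24 - 2 - 6*⅓*(-6*(-7))²)*(-27) = (24 - 2 - 6*⅓*42²)*(-27) = (24 - 2 - 6*⅓*1764)*(-27) = (24 - 2 - 3528)*(-27) = -3506*(-27) = 94662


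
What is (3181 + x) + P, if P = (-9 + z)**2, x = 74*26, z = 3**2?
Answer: 5105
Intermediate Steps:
z = 9
x = 1924
P = 0 (P = (-9 + 9)**2 = 0**2 = 0)
(3181 + x) + P = (3181 + 1924) + 0 = 5105 + 0 = 5105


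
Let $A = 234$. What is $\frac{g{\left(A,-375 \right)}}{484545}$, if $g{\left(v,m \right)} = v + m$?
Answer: $- \frac{47}{161515} \approx -0.00029099$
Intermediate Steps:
$g{\left(v,m \right)} = m + v$
$\frac{g{\left(A,-375 \right)}}{484545} = \frac{-375 + 234}{484545} = \left(-141\right) \frac{1}{484545} = - \frac{47}{161515}$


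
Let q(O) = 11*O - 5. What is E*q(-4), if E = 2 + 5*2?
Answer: -588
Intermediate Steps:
q(O) = -5 + 11*O
E = 12 (E = 2 + 10 = 12)
E*q(-4) = 12*(-5 + 11*(-4)) = 12*(-5 - 44) = 12*(-49) = -588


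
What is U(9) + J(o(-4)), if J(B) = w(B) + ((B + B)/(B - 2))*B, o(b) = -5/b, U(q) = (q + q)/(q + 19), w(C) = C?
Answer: -191/84 ≈ -2.2738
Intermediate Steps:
U(q) = 2*q/(19 + q) (U(q) = (2*q)/(19 + q) = 2*q/(19 + q))
J(B) = B + 2*B²/(-2 + B) (J(B) = B + ((B + B)/(B - 2))*B = B + ((2*B)/(-2 + B))*B = B + (2*B/(-2 + B))*B = B + 2*B²/(-2 + B))
U(9) + J(o(-4)) = 2*9/(19 + 9) + (-5/(-4))*(-2 + 3*(-5/(-4)))/(-2 - 5/(-4)) = 2*9/28 + (-5*(-¼))*(-2 + 3*(-5*(-¼)))/(-2 - 5*(-¼)) = 2*9*(1/28) + 5*(-2 + 3*(5/4))/(4*(-2 + 5/4)) = 9/14 + 5*(-2 + 15/4)/(4*(-¾)) = 9/14 + (5/4)*(-4/3)*(7/4) = 9/14 - 35/12 = -191/84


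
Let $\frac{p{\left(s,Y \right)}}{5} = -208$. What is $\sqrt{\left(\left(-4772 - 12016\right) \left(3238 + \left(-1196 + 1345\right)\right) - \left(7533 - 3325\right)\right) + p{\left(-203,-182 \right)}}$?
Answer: $2 i \sqrt{14216551} \approx 7541.0 i$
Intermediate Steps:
$p{\left(s,Y \right)} = -1040$ ($p{\left(s,Y \right)} = 5 \left(-208\right) = -1040$)
$\sqrt{\left(\left(-4772 - 12016\right) \left(3238 + \left(-1196 + 1345\right)\right) - \left(7533 - 3325\right)\right) + p{\left(-203,-182 \right)}} = \sqrt{\left(\left(-4772 - 12016\right) \left(3238 + \left(-1196 + 1345\right)\right) - \left(7533 - 3325\right)\right) - 1040} = \sqrt{\left(- 16788 \left(3238 + 149\right) - 4208\right) - 1040} = \sqrt{\left(\left(-16788\right) 3387 - 4208\right) - 1040} = \sqrt{\left(-56860956 - 4208\right) - 1040} = \sqrt{-56865164 - 1040} = \sqrt{-56866204} = 2 i \sqrt{14216551}$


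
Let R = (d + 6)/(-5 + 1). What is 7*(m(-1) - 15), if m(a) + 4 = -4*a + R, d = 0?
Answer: -231/2 ≈ -115.50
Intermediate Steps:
R = -3/2 (R = (0 + 6)/(-5 + 1) = 6/(-4) = 6*(-1/4) = -3/2 ≈ -1.5000)
m(a) = -11/2 - 4*a (m(a) = -4 + (-4*a - 3/2) = -4 + (-3/2 - 4*a) = -11/2 - 4*a)
7*(m(-1) - 15) = 7*((-11/2 - 4*(-1)) - 15) = 7*((-11/2 + 4) - 15) = 7*(-3/2 - 15) = 7*(-33/2) = -231/2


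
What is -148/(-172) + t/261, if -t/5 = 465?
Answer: -30106/3741 ≈ -8.0476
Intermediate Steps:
t = -2325 (t = -5*465 = -2325)
-148/(-172) + t/261 = -148/(-172) - 2325/261 = -148*(-1/172) - 2325*1/261 = 37/43 - 775/87 = -30106/3741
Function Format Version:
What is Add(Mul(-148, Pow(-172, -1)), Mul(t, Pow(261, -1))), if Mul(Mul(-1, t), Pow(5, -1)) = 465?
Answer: Rational(-30106, 3741) ≈ -8.0476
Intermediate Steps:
t = -2325 (t = Mul(-5, 465) = -2325)
Add(Mul(-148, Pow(-172, -1)), Mul(t, Pow(261, -1))) = Add(Mul(-148, Pow(-172, -1)), Mul(-2325, Pow(261, -1))) = Add(Mul(-148, Rational(-1, 172)), Mul(-2325, Rational(1, 261))) = Add(Rational(37, 43), Rational(-775, 87)) = Rational(-30106, 3741)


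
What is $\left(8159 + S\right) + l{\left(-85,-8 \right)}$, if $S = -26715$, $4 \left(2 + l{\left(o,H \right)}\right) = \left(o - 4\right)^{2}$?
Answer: $- \frac{66311}{4} \approx -16578.0$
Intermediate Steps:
$l{\left(o,H \right)} = -2 + \frac{\left(-4 + o\right)^{2}}{4}$ ($l{\left(o,H \right)} = -2 + \frac{\left(o - 4\right)^{2}}{4} = -2 + \frac{\left(-4 + o\right)^{2}}{4}$)
$\left(8159 + S\right) + l{\left(-85,-8 \right)} = \left(8159 - 26715\right) - \left(2 - \frac{\left(-4 - 85\right)^{2}}{4}\right) = -18556 - \left(2 - \frac{\left(-89\right)^{2}}{4}\right) = -18556 + \left(-2 + \frac{1}{4} \cdot 7921\right) = -18556 + \left(-2 + \frac{7921}{4}\right) = -18556 + \frac{7913}{4} = - \frac{66311}{4}$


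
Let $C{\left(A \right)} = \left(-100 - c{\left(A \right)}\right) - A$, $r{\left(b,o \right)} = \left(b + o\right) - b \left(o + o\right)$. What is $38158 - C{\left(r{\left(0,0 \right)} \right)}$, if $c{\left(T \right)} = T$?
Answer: $38258$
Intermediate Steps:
$r{\left(b,o \right)} = b + o - 2 b o$ ($r{\left(b,o \right)} = \left(b + o\right) - b 2 o = \left(b + o\right) - 2 b o = b + o - 2 b o$)
$C{\left(A \right)} = -100 - 2 A$ ($C{\left(A \right)} = \left(-100 - A\right) - A = -100 - 2 A$)
$38158 - C{\left(r{\left(0,0 \right)} \right)} = 38158 - \left(-100 - 2 \left(0 + 0 - 0 \cdot 0\right)\right) = 38158 - \left(-100 - 2 \left(0 + 0 + 0\right)\right) = 38158 - \left(-100 - 0\right) = 38158 - \left(-100 + 0\right) = 38158 - -100 = 38158 + 100 = 38258$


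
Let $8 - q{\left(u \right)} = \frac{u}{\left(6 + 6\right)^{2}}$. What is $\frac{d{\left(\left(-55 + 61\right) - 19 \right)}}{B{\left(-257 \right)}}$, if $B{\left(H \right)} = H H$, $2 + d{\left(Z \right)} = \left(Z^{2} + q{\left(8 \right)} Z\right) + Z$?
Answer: $\frac{913}{1188882} \approx 0.00076795$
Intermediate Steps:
$q{\left(u \right)} = 8 - \frac{u}{144}$ ($q{\left(u \right)} = 8 - \frac{u}{\left(6 + 6\right)^{2}} = 8 - \frac{u}{12^{2}} = 8 - \frac{u}{144}$)
$d{\left(Z \right)} = -2 + Z^{2} + \frac{161 Z}{18}$ ($d{\left(Z \right)} = -2 + \left(\left(Z^{2} + \left(8 - \frac{1}{18}\right) Z\right) + Z\right) = -2 + \left(\left(Z^{2} + \frac{143 Z}{18}\right) + Z\right) = -2 + \left(Z^{2} + \frac{161 Z}{18}\right) = -2 + Z^{2} + \frac{161 Z}{18}$)
$B{\left(H \right)} = H^{2}$
$\frac{d{\left(\left(-55 + 61\right) - 19 \right)}}{B{\left(-257 \right)}} = \frac{-2 + \left(\left(-55 + 61\right) - 19\right)^{2} + \frac{161 \left(\left(-55 + 61\right) - 19\right)}{18}}{\left(-257\right)^{2}} = \frac{-2 + \left(6 - 19\right)^{2} + \frac{161 \left(6 - 19\right)}{18}}{66049} = \left(-2 + \left(-13\right)^{2} + \frac{161}{18} \left(-13\right)\right) \frac{1}{66049} = \left(-2 + 169 - \frac{2093}{18}\right) \frac{1}{66049} = \frac{913}{18} \cdot \frac{1}{66049} = \frac{913}{1188882}$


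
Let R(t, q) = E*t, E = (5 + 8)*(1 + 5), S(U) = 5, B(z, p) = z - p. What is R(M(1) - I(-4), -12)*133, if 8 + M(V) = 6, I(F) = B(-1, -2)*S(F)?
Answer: -72618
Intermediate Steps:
E = 78 (E = 13*6 = 78)
I(F) = 5 (I(F) = (-1 - 1*(-2))*5 = (-1 + 2)*5 = 1*5 = 5)
M(V) = -2 (M(V) = -8 + 6 = -2)
R(t, q) = 78*t
R(M(1) - I(-4), -12)*133 = (78*(-2 - 1*5))*133 = (78*(-2 - 5))*133 = (78*(-7))*133 = -546*133 = -72618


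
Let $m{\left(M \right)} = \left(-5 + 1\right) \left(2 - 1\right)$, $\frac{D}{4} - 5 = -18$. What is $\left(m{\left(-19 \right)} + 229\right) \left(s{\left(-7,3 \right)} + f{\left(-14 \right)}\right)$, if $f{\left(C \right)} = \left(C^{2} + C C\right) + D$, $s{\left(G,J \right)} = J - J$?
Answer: $76500$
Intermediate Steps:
$D = -52$ ($D = 20 + 4 \left(-18\right) = 20 - 72 = -52$)
$m{\left(M \right)} = -4$ ($m{\left(M \right)} = \left(-4\right) 1 = -4$)
$s{\left(G,J \right)} = 0$
$f{\left(C \right)} = -52 + 2 C^{2}$ ($f{\left(C \right)} = \left(C^{2} + C C\right) - 52 = \left(C^{2} + C^{2}\right) - 52 = 2 C^{2} - 52 = -52 + 2 C^{2}$)
$\left(m{\left(-19 \right)} + 229\right) \left(s{\left(-7,3 \right)} + f{\left(-14 \right)}\right) = \left(-4 + 229\right) \left(0 - \left(52 - 2 \left(-14\right)^{2}\right)\right) = 225 \left(0 + \left(-52 + 2 \cdot 196\right)\right) = 225 \left(0 + \left(-52 + 392\right)\right) = 225 \left(0 + 340\right) = 225 \cdot 340 = 76500$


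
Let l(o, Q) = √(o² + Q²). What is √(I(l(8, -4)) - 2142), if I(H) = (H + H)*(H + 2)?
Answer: √(-1982 + 16*√5) ≈ 44.116*I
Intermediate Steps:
l(o, Q) = √(Q² + o²)
I(H) = 2*H*(2 + H) (I(H) = (2*H)*(2 + H) = 2*H*(2 + H))
√(I(l(8, -4)) - 2142) = √(2*√((-4)² + 8²)*(2 + √((-4)² + 8²)) - 2142) = √(2*√(16 + 64)*(2 + √(16 + 64)) - 2142) = √(2*√80*(2 + √80) - 2142) = √(2*(4*√5)*(2 + 4*√5) - 2142) = √(8*√5*(2 + 4*√5) - 2142) = √(-2142 + 8*√5*(2 + 4*√5))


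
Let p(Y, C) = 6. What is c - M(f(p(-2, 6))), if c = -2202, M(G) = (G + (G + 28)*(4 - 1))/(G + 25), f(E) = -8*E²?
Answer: -580194/263 ≈ -2206.1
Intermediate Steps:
M(G) = (84 + 4*G)/(25 + G) (M(G) = (G + (28 + G)*3)/(25 + G) = (G + (84 + 3*G))/(25 + G) = (84 + 4*G)/(25 + G))
c - M(f(p(-2, 6))) = -2202 - 4*(21 - 8*6²)/(25 - 8*6²) = -2202 - 4*(21 - 8*36)/(25 - 8*36) = -2202 - 4*(21 - 288)/(25 - 288) = -2202 - 4*(-267)/(-263) = -2202 - 4*(-1)*(-267)/263 = -2202 - 1*1068/263 = -2202 - 1068/263 = -580194/263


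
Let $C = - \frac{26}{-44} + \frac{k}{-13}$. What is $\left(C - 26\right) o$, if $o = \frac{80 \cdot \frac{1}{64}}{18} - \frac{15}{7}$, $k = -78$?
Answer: $\frac{5795}{144} \approx 40.243$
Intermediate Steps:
$o = - \frac{1045}{504}$ ($o = 80 \cdot \frac{1}{64} \cdot \frac{1}{18} - \frac{15}{7} = \frac{5}{4} \cdot \frac{1}{18} - \frac{15}{7} = \frac{5}{72} - \frac{15}{7} = - \frac{1045}{504} \approx -2.0734$)
$C = \frac{145}{22}$ ($C = - \frac{26}{-44} - \frac{78}{-13} = \left(-26\right) \left(- \frac{1}{44}\right) - -6 = \frac{13}{22} + 6 = \frac{145}{22} \approx 6.5909$)
$\left(C - 26\right) o = \left(\frac{145}{22} - 26\right) \left(- \frac{1045}{504}\right) = \left(- \frac{427}{22}\right) \left(- \frac{1045}{504}\right) = \frac{5795}{144}$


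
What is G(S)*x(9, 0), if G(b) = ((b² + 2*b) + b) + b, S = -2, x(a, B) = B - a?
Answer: 36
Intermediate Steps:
G(b) = b² + 4*b (G(b) = (b² + 3*b) + b = b² + 4*b)
G(S)*x(9, 0) = (-2*(4 - 2))*(0 - 1*9) = (-2*2)*(0 - 9) = -4*(-9) = 36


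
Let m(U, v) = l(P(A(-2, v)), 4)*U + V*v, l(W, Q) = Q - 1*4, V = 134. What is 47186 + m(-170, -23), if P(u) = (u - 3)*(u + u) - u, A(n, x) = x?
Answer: 44104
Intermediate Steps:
P(u) = -u + 2*u*(-3 + u) (P(u) = (-3 + u)*(2*u) - u = 2*u*(-3 + u) - u = -u + 2*u*(-3 + u))
l(W, Q) = -4 + Q (l(W, Q) = Q - 4 = -4 + Q)
m(U, v) = 134*v (m(U, v) = (-4 + 4)*U + 134*v = 0*U + 134*v = 0 + 134*v = 134*v)
47186 + m(-170, -23) = 47186 + 134*(-23) = 47186 - 3082 = 44104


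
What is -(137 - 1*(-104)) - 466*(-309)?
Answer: 143753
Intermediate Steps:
-(137 - 1*(-104)) - 466*(-309) = -(137 + 104) + 143994 = -1*241 + 143994 = -241 + 143994 = 143753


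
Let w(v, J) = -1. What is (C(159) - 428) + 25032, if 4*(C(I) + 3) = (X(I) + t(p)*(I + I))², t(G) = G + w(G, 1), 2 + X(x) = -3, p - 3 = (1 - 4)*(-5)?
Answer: 29269205/4 ≈ 7.3173e+6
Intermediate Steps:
p = 18 (p = 3 + (1 - 4)*(-5) = 3 - 3*(-5) = 3 + 15 = 18)
X(x) = -5 (X(x) = -2 - 3 = -5)
t(G) = -1 + G (t(G) = G - 1 = -1 + G)
C(I) = -3 + (-5 + 34*I)²/4 (C(I) = -3 + (-5 + (-1 + 18)*(I + I))²/4 = -3 + (-5 + 17*(2*I))²/4 = -3 + (-5 + 34*I)²/4)
(C(159) - 428) + 25032 = ((-3 + (-5 + 34*159)²/4) - 428) + 25032 = ((-3 + (-5 + 5406)²/4) - 428) + 25032 = ((-3 + (¼)*5401²) - 428) + 25032 = ((-3 + (¼)*29170801) - 428) + 25032 = ((-3 + 29170801/4) - 428) + 25032 = (29170789/4 - 428) + 25032 = 29169077/4 + 25032 = 29269205/4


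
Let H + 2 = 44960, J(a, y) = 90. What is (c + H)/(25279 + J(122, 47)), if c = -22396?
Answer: 22562/25369 ≈ 0.88935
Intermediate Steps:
H = 44958 (H = -2 + 44960 = 44958)
(c + H)/(25279 + J(122, 47)) = (-22396 + 44958)/(25279 + 90) = 22562/25369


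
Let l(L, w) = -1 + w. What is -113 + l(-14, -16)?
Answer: -130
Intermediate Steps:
-113 + l(-14, -16) = -113 + (-1 - 16) = -113 - 17 = -130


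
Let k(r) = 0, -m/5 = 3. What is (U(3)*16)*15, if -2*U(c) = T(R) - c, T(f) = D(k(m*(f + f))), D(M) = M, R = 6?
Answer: 360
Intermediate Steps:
m = -15 (m = -5*3 = -15)
T(f) = 0
U(c) = c/2 (U(c) = -(0 - c)/2 = -(-1)*c/2 = c/2)
(U(3)*16)*15 = (((½)*3)*16)*15 = ((3/2)*16)*15 = 24*15 = 360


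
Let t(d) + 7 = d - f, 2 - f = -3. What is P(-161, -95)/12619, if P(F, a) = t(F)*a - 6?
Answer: 16429/12619 ≈ 1.3019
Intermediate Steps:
f = 5 (f = 2 - 1*(-3) = 2 + 3 = 5)
t(d) = -12 + d (t(d) = -7 + (d - 1*5) = -7 + (d - 5) = -7 + (-5 + d) = -12 + d)
P(F, a) = -6 + a*(-12 + F) (P(F, a) = (-12 + F)*a - 6 = a*(-12 + F) - 6 = -6 + a*(-12 + F))
P(-161, -95)/12619 = (-6 - 95*(-12 - 161))/12619 = (-6 - 95*(-173))*(1/12619) = (-6 + 16435)*(1/12619) = 16429*(1/12619) = 16429/12619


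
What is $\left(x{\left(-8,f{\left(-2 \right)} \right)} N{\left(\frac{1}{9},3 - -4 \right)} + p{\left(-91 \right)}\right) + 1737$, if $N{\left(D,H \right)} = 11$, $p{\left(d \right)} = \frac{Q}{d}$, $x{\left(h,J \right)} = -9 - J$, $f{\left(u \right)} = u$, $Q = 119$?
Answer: $\frac{21563}{13} \approx 1658.7$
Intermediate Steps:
$p{\left(d \right)} = \frac{119}{d}$
$\left(x{\left(-8,f{\left(-2 \right)} \right)} N{\left(\frac{1}{9},3 - -4 \right)} + p{\left(-91 \right)}\right) + 1737 = \left(\left(-9 - -2\right) 11 + \frac{119}{-91}\right) + 1737 = \left(\left(-9 + 2\right) 11 + 119 \left(- \frac{1}{91}\right)\right) + 1737 = \left(\left(-7\right) 11 - \frac{17}{13}\right) + 1737 = \left(-77 - \frac{17}{13}\right) + 1737 = - \frac{1018}{13} + 1737 = \frac{21563}{13}$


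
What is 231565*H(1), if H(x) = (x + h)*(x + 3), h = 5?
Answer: 5557560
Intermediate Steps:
H(x) = (3 + x)*(5 + x) (H(x) = (x + 5)*(x + 3) = (5 + x)*(3 + x) = (3 + x)*(5 + x))
231565*H(1) = 231565*(15 + 1² + 8*1) = 231565*(15 + 1 + 8) = 231565*24 = 5557560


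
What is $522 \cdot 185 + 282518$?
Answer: $379088$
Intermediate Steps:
$522 \cdot 185 + 282518 = 96570 + 282518 = 379088$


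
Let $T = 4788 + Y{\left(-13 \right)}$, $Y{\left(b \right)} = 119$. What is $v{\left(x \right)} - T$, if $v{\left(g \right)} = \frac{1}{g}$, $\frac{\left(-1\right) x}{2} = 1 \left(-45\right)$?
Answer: $- \frac{441629}{90} \approx -4907.0$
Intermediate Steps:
$x = 90$ ($x = - 2 \cdot 1 \left(-45\right) = \left(-2\right) \left(-45\right) = 90$)
$T = 4907$ ($T = 4788 + 119 = 4907$)
$v{\left(x \right)} - T = \frac{1}{90} - 4907 = - \frac{441629}{90}$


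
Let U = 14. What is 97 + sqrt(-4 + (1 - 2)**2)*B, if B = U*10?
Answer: 97 + 140*I*sqrt(3) ≈ 97.0 + 242.49*I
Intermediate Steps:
B = 140 (B = 14*10 = 140)
97 + sqrt(-4 + (1 - 2)**2)*B = 97 + sqrt(-4 + (1 - 2)**2)*140 = 97 + sqrt(-4 + (-1)**2)*140 = 97 + sqrt(-4 + 1)*140 = 97 + sqrt(-3)*140 = 97 + (I*sqrt(3))*140 = 97 + 140*I*sqrt(3)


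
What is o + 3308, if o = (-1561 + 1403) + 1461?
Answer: 4611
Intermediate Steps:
o = 1303 (o = -158 + 1461 = 1303)
o + 3308 = 1303 + 3308 = 4611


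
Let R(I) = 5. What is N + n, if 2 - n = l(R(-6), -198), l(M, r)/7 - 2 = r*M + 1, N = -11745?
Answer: -4834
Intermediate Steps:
l(M, r) = 21 + 7*M*r (l(M, r) = 14 + 7*(r*M + 1) = 14 + 7*(M*r + 1) = 14 + 7*(1 + M*r) = 14 + (7 + 7*M*r) = 21 + 7*M*r)
n = 6911 (n = 2 - (21 + 7*5*(-198)) = 2 - (21 - 6930) = 2 - 1*(-6909) = 2 + 6909 = 6911)
N + n = -11745 + 6911 = -4834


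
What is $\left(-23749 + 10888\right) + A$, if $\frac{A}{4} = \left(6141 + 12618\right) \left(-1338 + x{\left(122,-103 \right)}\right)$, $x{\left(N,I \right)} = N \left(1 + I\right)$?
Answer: $-1034159013$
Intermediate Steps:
$A = -1034146152$ ($A = 4 \left(6141 + 12618\right) \left(-1338 + 122 \left(1 - 103\right)\right) = 4 \cdot 18759 \left(-1338 + 122 \left(-102\right)\right) = 4 \cdot 18759 \left(-1338 - 12444\right) = 4 \cdot 18759 \left(-13782\right) = 4 \left(-258536538\right) = -1034146152$)
$\left(-23749 + 10888\right) + A = \left(-23749 + 10888\right) - 1034146152 = -12861 - 1034146152 = -1034159013$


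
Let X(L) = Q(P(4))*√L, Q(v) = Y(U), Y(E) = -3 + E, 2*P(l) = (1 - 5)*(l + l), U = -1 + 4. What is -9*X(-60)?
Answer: 0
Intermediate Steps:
U = 3
P(l) = -4*l (P(l) = ((1 - 5)*(l + l))/2 = (-8*l)/2 = -4*l)
Q(v) = 0 (Q(v) = -3 + 3 = 0)
X(L) = 0 (X(L) = 0*√L = 0)
-9*X(-60) = -9*0 = 0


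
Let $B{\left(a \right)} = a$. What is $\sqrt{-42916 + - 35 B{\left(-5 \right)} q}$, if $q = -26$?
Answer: $9 i \sqrt{586} \approx 217.87 i$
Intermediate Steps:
$\sqrt{-42916 + - 35 B{\left(-5 \right)} q} = \sqrt{-42916 + \left(-35\right) \left(-5\right) \left(-26\right)} = \sqrt{-42916 + 175 \left(-26\right)} = \sqrt{-42916 - 4550} = \sqrt{-47466} = 9 i \sqrt{586}$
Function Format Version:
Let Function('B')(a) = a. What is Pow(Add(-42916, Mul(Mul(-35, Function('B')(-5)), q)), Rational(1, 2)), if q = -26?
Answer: Mul(9, I, Pow(586, Rational(1, 2))) ≈ Mul(217.87, I)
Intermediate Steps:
Pow(Add(-42916, Mul(Mul(-35, Function('B')(-5)), q)), Rational(1, 2)) = Pow(Add(-42916, Mul(Mul(-35, -5), -26)), Rational(1, 2)) = Pow(Add(-42916, Mul(175, -26)), Rational(1, 2)) = Pow(Add(-42916, -4550), Rational(1, 2)) = Pow(-47466, Rational(1, 2)) = Mul(9, I, Pow(586, Rational(1, 2)))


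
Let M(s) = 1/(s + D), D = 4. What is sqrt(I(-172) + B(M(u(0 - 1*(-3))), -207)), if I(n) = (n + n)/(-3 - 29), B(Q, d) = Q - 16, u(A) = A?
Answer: I*sqrt(1001)/14 ≈ 2.2599*I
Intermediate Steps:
M(s) = 1/(4 + s) (M(s) = 1/(s + 4) = 1/(4 + s))
B(Q, d) = -16 + Q
I(n) = -n/16 (I(n) = (2*n)/(-32) = (2*n)*(-1/32) = -n/16)
sqrt(I(-172) + B(M(u(0 - 1*(-3))), -207)) = sqrt(-1/16*(-172) + (-16 + 1/(4 + (0 - 1*(-3))))) = sqrt(43/4 + (-16 + 1/(4 + (0 + 3)))) = sqrt(43/4 + (-16 + 1/(4 + 3))) = sqrt(43/4 + (-16 + 1/7)) = sqrt(43/4 - 111/7) = sqrt(-143/28) = I*sqrt(1001)/14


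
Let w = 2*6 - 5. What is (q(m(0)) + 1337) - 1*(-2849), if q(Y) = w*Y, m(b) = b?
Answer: 4186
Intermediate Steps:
w = 7 (w = 12 - 5 = 7)
q(Y) = 7*Y
(q(m(0)) + 1337) - 1*(-2849) = (7*0 + 1337) - 1*(-2849) = (0 + 1337) + 2849 = 1337 + 2849 = 4186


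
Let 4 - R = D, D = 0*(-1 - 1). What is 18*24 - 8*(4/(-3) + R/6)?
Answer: 1312/3 ≈ 437.33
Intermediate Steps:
D = 0 (D = 0*(-2) = 0)
R = 4 (R = 4 - 1*0 = 4 + 0 = 4)
18*24 - 8*(4/(-3) + R/6) = 18*24 - 8*(4/(-3) + 4/6) = 432 - 8*(4*(-1/3) + 4*(1/6)) = 432 - 8*(-4/3 + 2/3) = 432 - 8*(-2/3) = 432 + 16/3 = 1312/3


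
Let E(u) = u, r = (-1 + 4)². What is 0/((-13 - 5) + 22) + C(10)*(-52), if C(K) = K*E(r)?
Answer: -4680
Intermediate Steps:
r = 9 (r = 3² = 9)
C(K) = 9*K (C(K) = K*9 = 9*K)
0/((-13 - 5) + 22) + C(10)*(-52) = 0/((-13 - 5) + 22) + (9*10)*(-52) = 0/(-18 + 22) + 90*(-52) = 0/4 - 4680 = 0*(¼) - 4680 = 0 - 4680 = -4680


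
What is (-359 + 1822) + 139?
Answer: 1602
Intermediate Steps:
(-359 + 1822) + 139 = 1463 + 139 = 1602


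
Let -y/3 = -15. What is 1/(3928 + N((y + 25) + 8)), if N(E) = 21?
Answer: 1/3949 ≈ 0.00025323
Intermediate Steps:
y = 45 (y = -3*(-15) = 45)
1/(3928 + N((y + 25) + 8)) = 1/(3928 + 21) = 1/3949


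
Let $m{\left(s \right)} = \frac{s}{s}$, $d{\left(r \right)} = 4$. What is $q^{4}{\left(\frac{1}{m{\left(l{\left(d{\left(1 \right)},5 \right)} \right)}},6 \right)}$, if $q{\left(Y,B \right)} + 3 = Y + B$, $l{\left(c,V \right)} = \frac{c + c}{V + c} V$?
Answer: $256$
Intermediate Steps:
$l{\left(c,V \right)} = \frac{2 V c}{V + c}$ ($l{\left(c,V \right)} = \frac{2 c}{V + c} V = \frac{2 V c}{V + c}$)
$m{\left(s \right)} = 1$
$q{\left(Y,B \right)} = -3 + B + Y$ ($q{\left(Y,B \right)} = -3 + \left(Y + B\right) = -3 + \left(B + Y\right) = -3 + B + Y$)
$q^{4}{\left(\frac{1}{m{\left(l{\left(d{\left(1 \right)},5 \right)} \right)}},6 \right)} = \left(-3 + 6 + 1^{-1}\right)^{4} = \left(-3 + 6 + 1\right)^{4} = 4^{4} = 256$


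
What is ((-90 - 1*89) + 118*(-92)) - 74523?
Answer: -85558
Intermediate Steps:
((-90 - 1*89) + 118*(-92)) - 74523 = ((-90 - 89) - 10856) - 74523 = (-179 - 10856) - 74523 = -11035 - 74523 = -85558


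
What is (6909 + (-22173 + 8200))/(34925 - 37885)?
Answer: 883/370 ≈ 2.3865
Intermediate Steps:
(6909 + (-22173 + 8200))/(34925 - 37885) = (6909 - 13973)/(-2960) = -7064*(-1/2960) = 883/370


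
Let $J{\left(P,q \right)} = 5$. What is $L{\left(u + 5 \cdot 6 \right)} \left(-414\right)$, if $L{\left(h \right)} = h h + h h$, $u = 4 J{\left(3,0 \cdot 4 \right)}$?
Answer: $-2070000$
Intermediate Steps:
$u = 20$ ($u = 4 \cdot 5 = 20$)
$L{\left(h \right)} = 2 h^{2}$ ($L{\left(h \right)} = h^{2} + h^{2} = 2 h^{2}$)
$L{\left(u + 5 \cdot 6 \right)} \left(-414\right) = 2 \left(20 + 5 \cdot 6\right)^{2} \left(-414\right) = 2 \left(20 + 30\right)^{2} \left(-414\right) = 2 \cdot 50^{2} \left(-414\right) = 2 \cdot 2500 \left(-414\right) = 5000 \left(-414\right) = -2070000$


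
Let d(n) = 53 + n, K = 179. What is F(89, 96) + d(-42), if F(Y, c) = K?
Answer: 190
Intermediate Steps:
F(Y, c) = 179
F(89, 96) + d(-42) = 179 + (53 - 42) = 179 + 11 = 190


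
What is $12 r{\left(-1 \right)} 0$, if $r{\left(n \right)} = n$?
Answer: $0$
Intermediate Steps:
$12 r{\left(-1 \right)} 0 = 12 \left(-1\right) 0 = \left(-12\right) 0 = 0$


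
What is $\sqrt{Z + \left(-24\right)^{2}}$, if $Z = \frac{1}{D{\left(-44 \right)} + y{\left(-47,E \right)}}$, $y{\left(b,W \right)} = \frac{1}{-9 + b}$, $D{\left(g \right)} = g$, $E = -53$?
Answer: $\frac{2 \sqrt{874941890}}{2465} \approx 24.0$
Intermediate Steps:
$Z = - \frac{56}{2465}$ ($Z = \frac{1}{-44 + \frac{1}{-9 - 47}} = \frac{1}{-44 + \frac{1}{-56}} = \frac{1}{-44 - \frac{1}{56}} = \frac{1}{- \frac{2465}{56}} = - \frac{56}{2465} \approx -0.022718$)
$\sqrt{Z + \left(-24\right)^{2}} = \sqrt{- \frac{56}{2465} + \left(-24\right)^{2}} = \sqrt{- \frac{56}{2465} + 576} = \sqrt{\frac{1419784}{2465}} = \frac{2 \sqrt{874941890}}{2465}$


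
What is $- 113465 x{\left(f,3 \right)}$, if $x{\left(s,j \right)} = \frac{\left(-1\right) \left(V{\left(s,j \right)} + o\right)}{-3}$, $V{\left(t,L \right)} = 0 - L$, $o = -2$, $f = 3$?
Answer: $\frac{567325}{3} \approx 1.8911 \cdot 10^{5}$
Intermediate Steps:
$V{\left(t,L \right)} = - L$
$x{\left(s,j \right)} = - \frac{2}{3} - \frac{j}{3}$ ($x{\left(s,j \right)} = \frac{\left(-1\right) \left(- j - 2\right)}{-3} = - (-2 - j) \left(- \frac{1}{3}\right) = \left(2 + j\right) \left(- \frac{1}{3}\right) = - \frac{2}{3} - \frac{j}{3}$)
$- 113465 x{\left(f,3 \right)} = - 113465 \left(- \frac{2}{3} - 1\right) = \left(-113465\right) \left(- \frac{5}{3}\right) = \frac{567325}{3}$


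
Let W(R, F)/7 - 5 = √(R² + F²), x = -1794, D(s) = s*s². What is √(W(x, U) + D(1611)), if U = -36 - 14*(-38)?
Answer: √(4181062166 + 14*√866113) ≈ 64661.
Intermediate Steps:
D(s) = s³
U = 496 (U = -36 + 532 = 496)
W(R, F) = 35 + 7*√(F² + R²) (W(R, F) = 35 + 7*√(R² + F²) = 35 + 7*√(F² + R²))
√(W(x, U) + D(1611)) = √((35 + 7*√(496² + (-1794)²)) + 1611³) = √((35 + 7*√(246016 + 3218436)) + 4181062131) = √((35 + 7*√3464452) + 4181062131) = √((35 + 7*(2*√866113)) + 4181062131) = √((35 + 14*√866113) + 4181062131) = √(4181062166 + 14*√866113)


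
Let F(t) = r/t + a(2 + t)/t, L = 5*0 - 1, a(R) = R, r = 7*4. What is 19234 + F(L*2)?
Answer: 19220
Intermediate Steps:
r = 28
L = -1 (L = 0 - 1 = -1)
F(t) = 28/t + (2 + t)/t
19234 + F(L*2) = 19234 + (30 - 1*2)/((-1*2)) = 19234 + (30 - 2)/(-2) = 19234 - 1/2*28 = 19234 - 14 = 19220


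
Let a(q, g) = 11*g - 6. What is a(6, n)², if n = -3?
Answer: 1521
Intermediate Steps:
a(q, g) = -6 + 11*g
a(6, n)² = (-6 + 11*(-3))² = (-6 - 33)² = (-39)² = 1521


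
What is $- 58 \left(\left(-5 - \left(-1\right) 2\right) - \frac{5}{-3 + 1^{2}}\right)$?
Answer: $29$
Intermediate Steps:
$- 58 \left(\left(-5 - \left(-1\right) 2\right) - \frac{5}{-3 + 1^{2}}\right) = - 58 \left(\left(-5 - -2\right) - \frac{5}{-3 + 1}\right) = - 58 \left(\left(-5 + 2\right) - \frac{5}{-2}\right) = - 58 \left(-3 - - \frac{5}{2}\right) = - 58 \left(-3 + \frac{5}{2}\right) = \left(-58\right) \left(- \frac{1}{2}\right) = 29$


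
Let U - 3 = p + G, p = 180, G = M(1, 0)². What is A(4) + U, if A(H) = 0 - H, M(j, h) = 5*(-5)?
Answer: 804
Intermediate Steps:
M(j, h) = -25
A(H) = -H
G = 625 (G = (-25)² = 625)
U = 808 (U = 3 + (180 + 625) = 3 + 805 = 808)
A(4) + U = -1*4 + 808 = -4 + 808 = 804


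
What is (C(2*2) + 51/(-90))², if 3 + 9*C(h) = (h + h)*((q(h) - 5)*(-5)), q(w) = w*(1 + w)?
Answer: 4108729/900 ≈ 4565.3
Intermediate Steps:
C(h) = -⅓ + 2*h*(25 - 5*h*(1 + h))/9 (C(h) = -⅓ + ((h + h)*((h*(1 + h) - 5)*(-5)))/9 = -⅓ + ((2*h)*((-5 + h*(1 + h))*(-5)))/9 = -⅓ + ((2*h)*(25 - 5*h*(1 + h)))/9 = -⅓ + (2*h*(25 - 5*h*(1 + h)))/9 = -⅓ + 2*h*(25 - 5*h*(1 + h))/9)
(C(2*2) + 51/(-90))² = ((-⅓ + 50*(2*2)/9 - 10*(2*2)²*(1 + 2*2)/9) + 51/(-90))² = ((-⅓ + (50/9)*4 - 10/9*4²*(1 + 4)) + 51*(-1/90))² = ((-⅓ + 200/9 - 10/9*16*5) - 17/30)² = ((-⅓ + 200/9 - 800/9) - 17/30)² = (-67 - 17/30)² = (-2027/30)² = 4108729/900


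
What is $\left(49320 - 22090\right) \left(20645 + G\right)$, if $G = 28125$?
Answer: $1328007100$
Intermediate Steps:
$\left(49320 - 22090\right) \left(20645 + G\right) = \left(49320 - 22090\right) \left(20645 + 28125\right) = 27230 \cdot 48770 = 1328007100$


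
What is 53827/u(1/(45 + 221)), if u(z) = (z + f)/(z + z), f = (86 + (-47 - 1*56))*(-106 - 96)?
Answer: 107654/913445 ≈ 0.11785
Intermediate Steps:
f = 3434 (f = (86 + (-47 - 56))*(-202) = (86 - 103)*(-202) = -17*(-202) = 3434)
u(z) = (3434 + z)/(2*z) (u(z) = (z + 3434)/(z + z) = (3434 + z)/((2*z)) = (3434 + z)*(1/(2*z)) = (3434 + z)/(2*z))
53827/u(1/(45 + 221)) = 53827/(((3434 + 1/(45 + 221))/(2*(1/(45 + 221))))) = 53827/(((3434 + 1/266)/(2*(1/266)))) = 53827/(((½)*266*(913445/266))) = 53827/(913445/2) = 53827*(2/913445) = 107654/913445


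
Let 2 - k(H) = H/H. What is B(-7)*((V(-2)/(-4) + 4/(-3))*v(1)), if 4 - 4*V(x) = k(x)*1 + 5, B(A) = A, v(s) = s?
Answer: 203/24 ≈ 8.4583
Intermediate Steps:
k(H) = 1 (k(H) = 2 - H/H = 2 - 1*1 = 2 - 1 = 1)
V(x) = -½ (V(x) = 1 - (1*1 + 5)/4 = 1 - (1 + 5)/4 = 1 - ¼*6 = 1 - 3/2 = -½)
B(-7)*((V(-2)/(-4) + 4/(-3))*v(1)) = -7*(-½/(-4) + 4/(-3)) = -7*(-½*(-¼) + 4*(-⅓)) = -7*(⅛ - 4/3) = -(-203)/24 = -7*(-29/24) = 203/24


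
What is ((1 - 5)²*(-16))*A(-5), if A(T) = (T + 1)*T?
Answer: -5120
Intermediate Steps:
A(T) = T*(1 + T) (A(T) = (1 + T)*T = T*(1 + T))
((1 - 5)²*(-16))*A(-5) = ((1 - 5)²*(-16))*(-5*(1 - 5)) = ((-4)²*(-16))*(-5*(-4)) = (16*(-16))*20 = -256*20 = -5120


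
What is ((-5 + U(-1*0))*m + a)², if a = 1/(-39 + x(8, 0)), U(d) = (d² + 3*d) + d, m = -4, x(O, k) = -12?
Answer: 1038361/2601 ≈ 399.22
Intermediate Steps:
U(d) = d² + 4*d
a = -1/51 (a = 1/(-39 - 12) = 1/(-51) = -1/51 ≈ -0.019608)
((-5 + U(-1*0))*m + a)² = ((-5 + (-1*0)*(4 - 1*0))*(-4) - 1/51)² = ((-5 + 0*(4 + 0))*(-4) - 1/51)² = ((-5 + 0*4)*(-4) - 1/51)² = ((-5 + 0)*(-4) - 1/51)² = (-5*(-4) - 1/51)² = (20 - 1/51)² = (1019/51)² = 1038361/2601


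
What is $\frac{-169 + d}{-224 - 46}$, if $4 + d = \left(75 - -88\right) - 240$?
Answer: $\frac{25}{27} \approx 0.92593$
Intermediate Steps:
$d = -81$ ($d = -4 + \left(\left(75 - -88\right) - 240\right) = -4 + \left(\left(75 + 88\right) - 240\right) = -4 + \left(163 - 240\right) = -4 - 77 = -81$)
$\frac{-169 + d}{-224 - 46} = \frac{-169 - 81}{-224 - 46} = - \frac{250}{-270} = \left(-250\right) \left(- \frac{1}{270}\right) = \frac{25}{27}$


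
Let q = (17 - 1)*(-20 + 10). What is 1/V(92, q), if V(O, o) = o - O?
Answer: -1/252 ≈ -0.0039683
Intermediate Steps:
q = -160 (q = 16*(-10) = -160)
1/V(92, q) = 1/(-160 - 1*92) = 1/(-160 - 92) = 1/(-252) = -1/252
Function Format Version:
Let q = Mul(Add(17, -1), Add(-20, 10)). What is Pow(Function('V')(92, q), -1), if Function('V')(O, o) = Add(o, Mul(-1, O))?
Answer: Rational(-1, 252) ≈ -0.0039683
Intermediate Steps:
q = -160 (q = Mul(16, -10) = -160)
Pow(Function('V')(92, q), -1) = Pow(Add(-160, Mul(-1, 92)), -1) = Pow(Add(-160, -92), -1) = Pow(-252, -1) = Rational(-1, 252)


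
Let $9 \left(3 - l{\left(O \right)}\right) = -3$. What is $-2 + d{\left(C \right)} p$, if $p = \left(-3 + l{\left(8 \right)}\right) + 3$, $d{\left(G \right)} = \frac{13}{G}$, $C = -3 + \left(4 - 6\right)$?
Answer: $- \frac{32}{3} \approx -10.667$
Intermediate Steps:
$l{\left(O \right)} = \frac{10}{3}$ ($l{\left(O \right)} = 3 - - \frac{1}{3} = 3 + \frac{1}{3} = \frac{10}{3}$)
$C = -5$ ($C = -3 + \left(4 - 6\right) = -3 - 2 = -5$)
$p = \frac{10}{3}$ ($p = \left(-3 + \frac{10}{3}\right) + 3 = \frac{1}{3} + 3 = \frac{10}{3} \approx 3.3333$)
$-2 + d{\left(C \right)} p = -2 + \frac{13}{-5} \cdot \frac{10}{3} = -2 + 13 \left(- \frac{1}{5}\right) \frac{10}{3} = -2 - \frac{26}{3} = - \frac{32}{3}$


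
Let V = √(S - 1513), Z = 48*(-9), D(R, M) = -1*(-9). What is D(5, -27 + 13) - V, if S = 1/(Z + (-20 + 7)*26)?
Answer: 9 - I*√897058470/770 ≈ 9.0 - 38.897*I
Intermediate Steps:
D(R, M) = 9
Z = -432
S = -1/770 (S = 1/(-432 + (-20 + 7)*26) = 1/(-432 - 13*26) = 1/(-432 - 338) = 1/(-770) = -1/770 ≈ -0.0012987)
V = I*√897058470/770 (V = √(-1/770 - 1513) = √(-1165011/770) = I*√897058470/770 ≈ 38.897*I)
D(5, -27 + 13) - V = 9 - I*√897058470/770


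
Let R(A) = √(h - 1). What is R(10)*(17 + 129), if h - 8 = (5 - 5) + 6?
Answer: 146*√13 ≈ 526.41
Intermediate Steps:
h = 14 (h = 8 + ((5 - 5) + 6) = 8 + (0 + 6) = 8 + 6 = 14)
R(A) = √13 (R(A) = √(14 - 1) = √13)
R(10)*(17 + 129) = √13*(17 + 129) = √13*146 = 146*√13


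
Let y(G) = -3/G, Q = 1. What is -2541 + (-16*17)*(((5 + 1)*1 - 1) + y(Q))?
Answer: -3085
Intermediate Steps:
-2541 + (-16*17)*(((5 + 1)*1 - 1) + y(Q)) = -2541 + (-16*17)*(((5 + 1)*1 - 1) - 3/1) = -2541 - 272*((6*1 - 1) - 3*1) = -2541 - 272*((6 - 1) - 3) = -2541 - 272*(5 - 3) = -2541 - 272*2 = -2541 - 544 = -3085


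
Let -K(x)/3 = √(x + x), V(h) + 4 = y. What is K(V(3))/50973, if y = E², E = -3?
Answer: -√10/16991 ≈ -0.00018611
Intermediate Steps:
y = 9 (y = (-3)² = 9)
V(h) = 5 (V(h) = -4 + 9 = 5)
K(x) = -3*√2*√x (K(x) = -3*√(x + x) = -3*√2*√x)
K(V(3))/50973 = -3*√2*√5/50973 = -3*√10*(1/50973) = -√10/16991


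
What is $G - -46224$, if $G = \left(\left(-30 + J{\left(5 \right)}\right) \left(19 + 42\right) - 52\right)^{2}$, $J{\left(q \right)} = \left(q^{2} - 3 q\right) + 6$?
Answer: $867060$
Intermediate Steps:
$J{\left(q \right)} = 6 + q^{2} - 3 q$
$G = 820836$ ($G = \left(\left(-30 + \left(6 + 5^{2} - 15\right)\right) \left(19 + 42\right) - 52\right)^{2} = \left(\left(-30 + \left(6 + 25 - 15\right)\right) 61 - 52\right)^{2} = \left(\left(-30 + 16\right) 61 - 52\right)^{2} = \left(\left(-14\right) 61 - 52\right)^{2} = \left(-854 - 52\right)^{2} = \left(-906\right)^{2} = 820836$)
$G - -46224 = 820836 - -46224 = 820836 + 46224 = 867060$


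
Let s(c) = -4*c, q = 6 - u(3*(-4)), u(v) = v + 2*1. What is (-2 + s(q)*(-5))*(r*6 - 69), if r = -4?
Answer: -29574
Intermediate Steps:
u(v) = 2 + v (u(v) = v + 2 = 2 + v)
q = 16 (q = 6 - (2 + 3*(-4)) = 6 - (2 - 12) = 6 - 1*(-10) = 6 + 10 = 16)
(-2 + s(q)*(-5))*(r*6 - 69) = (-2 - 4*16*(-5))*(-4*6 - 69) = (-2 - 64*(-5))*(-24 - 69) = (-2 + 320)*(-93) = 318*(-93) = -29574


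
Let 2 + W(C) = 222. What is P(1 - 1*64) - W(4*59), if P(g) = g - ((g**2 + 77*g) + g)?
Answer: 662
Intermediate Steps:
W(C) = 220 (W(C) = -2 + 222 = 220)
P(g) = -g**2 - 77*g (P(g) = g - (g**2 + 78*g) = g + (-g**2 - 78*g) = -g**2 - 77*g)
P(1 - 1*64) - W(4*59) = -(1 - 1*64)*(77 + (1 - 1*64)) - 1*220 = -(1 - 64)*(77 + (1 - 64)) - 220 = -1*(-63)*(77 - 63) - 220 = -1*(-63)*14 - 220 = 882 - 220 = 662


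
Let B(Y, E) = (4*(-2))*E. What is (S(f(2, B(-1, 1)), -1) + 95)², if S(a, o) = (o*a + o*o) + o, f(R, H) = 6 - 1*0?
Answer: 7921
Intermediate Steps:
B(Y, E) = -8*E
f(R, H) = 6 (f(R, H) = 6 + 0 = 6)
S(a, o) = o + o² + a*o (S(a, o) = (a*o + o²) + o = (o² + a*o) + o = o + o² + a*o)
(S(f(2, B(-1, 1)), -1) + 95)² = (-(1 + 6 - 1) + 95)² = (-1*6 + 95)² = (-6 + 95)² = 89² = 7921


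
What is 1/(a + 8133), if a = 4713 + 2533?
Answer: 1/15379 ≈ 6.5024e-5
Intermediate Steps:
a = 7246
1/(a + 8133) = 1/(7246 + 8133) = 1/15379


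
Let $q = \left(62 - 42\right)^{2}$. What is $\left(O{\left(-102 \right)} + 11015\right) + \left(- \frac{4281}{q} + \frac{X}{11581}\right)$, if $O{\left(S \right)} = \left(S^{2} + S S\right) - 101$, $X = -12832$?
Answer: $\frac{146894281739}{4632400} \approx 31710.0$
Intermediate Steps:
$q = 400$ ($q = 20^{2} = 400$)
$O{\left(S \right)} = -101 + 2 S^{2}$ ($O{\left(S \right)} = \left(S^{2} + S^{2}\right) - 101 = 2 S^{2} - 101 = -101 + 2 S^{2}$)
$\left(O{\left(-102 \right)} + 11015\right) + \left(- \frac{4281}{q} + \frac{X}{11581}\right) = \left(\left(-101 + 2 \left(-102\right)^{2}\right) + 11015\right) - \left(\frac{4281}{400} + \frac{12832}{11581}\right) = \left(\left(-101 + 2 \cdot 10404\right) + 11015\right) - \frac{54711061}{4632400} = \left(\left(-101 + 20808\right) + 11015\right) - \frac{54711061}{4632400} = \left(20707 + 11015\right) - \frac{54711061}{4632400} = 31722 - \frac{54711061}{4632400} = \frac{146894281739}{4632400}$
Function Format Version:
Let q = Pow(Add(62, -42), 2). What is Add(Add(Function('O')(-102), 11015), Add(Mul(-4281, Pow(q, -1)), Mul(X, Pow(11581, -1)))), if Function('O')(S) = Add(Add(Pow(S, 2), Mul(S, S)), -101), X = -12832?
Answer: Rational(146894281739, 4632400) ≈ 31710.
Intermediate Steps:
q = 400 (q = Pow(20, 2) = 400)
Function('O')(S) = Add(-101, Mul(2, Pow(S, 2))) (Function('O')(S) = Add(Add(Pow(S, 2), Pow(S, 2)), -101) = Add(Mul(2, Pow(S, 2)), -101) = Add(-101, Mul(2, Pow(S, 2))))
Add(Add(Function('O')(-102), 11015), Add(Mul(-4281, Pow(q, -1)), Mul(X, Pow(11581, -1)))) = Add(Add(Add(-101, Mul(2, Pow(-102, 2))), 11015), Add(Mul(-4281, Pow(400, -1)), Mul(-12832, Pow(11581, -1)))) = Add(Add(Add(-101, Mul(2, 10404)), 11015), Add(Mul(-4281, Rational(1, 400)), Mul(-12832, Rational(1, 11581)))) = Add(Add(Add(-101, 20808), 11015), Add(Rational(-4281, 400), Rational(-12832, 11581))) = Add(Add(20707, 11015), Rational(-54711061, 4632400)) = Add(31722, Rational(-54711061, 4632400)) = Rational(146894281739, 4632400)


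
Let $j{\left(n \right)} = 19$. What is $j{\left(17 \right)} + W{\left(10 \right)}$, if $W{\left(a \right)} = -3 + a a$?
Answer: $116$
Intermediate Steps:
$W{\left(a \right)} = -3 + a^{2}$
$j{\left(17 \right)} + W{\left(10 \right)} = 19 - \left(3 - 10^{2}\right) = 19 + \left(-3 + 100\right) = 19 + 97 = 116$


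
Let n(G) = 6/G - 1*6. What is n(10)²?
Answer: 729/25 ≈ 29.160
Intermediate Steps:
n(G) = -6 + 6/G (n(G) = 6/G - 6 = -6 + 6/G)
n(10)² = (-6 + 6/10)² = (-6 + 6*(⅒))² = (-6 + ⅗)² = (-27/5)² = 729/25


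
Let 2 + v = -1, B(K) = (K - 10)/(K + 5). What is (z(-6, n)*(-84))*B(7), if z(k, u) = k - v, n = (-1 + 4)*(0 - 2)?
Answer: -63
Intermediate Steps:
n = -6 (n = 3*(-2) = -6)
B(K) = (-10 + K)/(5 + K)
v = -3 (v = -2 - 1 = -3)
z(k, u) = 3 + k (z(k, u) = k - 1*(-3) = k + 3 = 3 + k)
(z(-6, n)*(-84))*B(7) = ((3 - 6)*(-84))*((-10 + 7)/(5 + 7)) = (-3*(-84))*(-3/12) = 252*((1/12)*(-3)) = 252*(-¼) = -63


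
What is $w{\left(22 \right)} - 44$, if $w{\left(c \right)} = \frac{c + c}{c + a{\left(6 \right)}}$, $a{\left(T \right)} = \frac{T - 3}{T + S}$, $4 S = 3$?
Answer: $- \frac{4246}{101} \approx -42.04$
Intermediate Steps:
$S = \frac{3}{4}$ ($S = \frac{1}{4} \cdot 3 = \frac{3}{4} \approx 0.75$)
$a{\left(T \right)} = \frac{-3 + T}{\frac{3}{4} + T}$ ($a{\left(T \right)} = \frac{T - 3}{T + \frac{3}{4}} = \frac{-3 + T}{\frac{3}{4} + T}$)
$w{\left(c \right)} = \frac{2 c}{\frac{4}{9} + c}$ ($w{\left(c \right)} = \frac{c + c}{c + \frac{4 \left(-3 + 6\right)}{3 + 4 \cdot 6}} = \frac{2 c}{c + 4 \frac{1}{3 + 24} \cdot 3} = \frac{2 c}{c + 4 \cdot \frac{1}{27} \cdot 3} = \frac{2 c}{c + \frac{4}{9}} = \frac{2 c}{\frac{4}{9} + c}$)
$w{\left(22 \right)} - 44 = 18 \cdot 22 \frac{1}{4 + 9 \cdot 22} - 44 = 18 \cdot 22 \frac{1}{4 + 198} - 44 = 18 \cdot 22 \cdot \frac{1}{202} - 44 = \frac{198}{101} - 44 = - \frac{4246}{101}$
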